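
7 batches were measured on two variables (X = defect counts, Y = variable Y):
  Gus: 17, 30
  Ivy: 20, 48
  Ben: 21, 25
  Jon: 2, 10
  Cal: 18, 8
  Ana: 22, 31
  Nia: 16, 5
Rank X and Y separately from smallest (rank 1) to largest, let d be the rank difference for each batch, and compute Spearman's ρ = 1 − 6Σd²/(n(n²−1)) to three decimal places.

Ranks of variable 1: 3, 5, 6, 1, 4, 7, 2
Ranks of variable 2: 5, 7, 4, 3, 2, 6, 1
d = r₁ − r₂: -2, -2, 2, -2, 2, 1, 1
d²: 4, 4, 4, 4, 4, 1, 1; Σd² = 22
ρ = 1 − 6·22/(7·48) = 1 − 132/336 = 0.607

0.607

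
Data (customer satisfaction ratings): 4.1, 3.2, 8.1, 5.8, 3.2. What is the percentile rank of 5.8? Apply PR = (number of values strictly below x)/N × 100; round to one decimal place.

60.0

N = 5.
Strictly below 5.8: 3. Equal to 5.8: 1.
PR = 3/5 × 100 = 60.0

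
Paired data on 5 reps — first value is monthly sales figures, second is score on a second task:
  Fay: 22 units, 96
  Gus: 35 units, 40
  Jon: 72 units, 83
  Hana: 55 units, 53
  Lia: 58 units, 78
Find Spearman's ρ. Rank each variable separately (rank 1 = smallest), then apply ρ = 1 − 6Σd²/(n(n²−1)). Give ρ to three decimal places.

0.000

Ranks of variable 1: 1, 2, 5, 3, 4
Ranks of variable 2: 5, 1, 4, 2, 3
d = r₁ − r₂: -4, 1, 1, 1, 1
d²: 16, 1, 1, 1, 1; Σd² = 20
ρ = 1 − 6·20/(5·24) = 1 − 120/120 = 0.000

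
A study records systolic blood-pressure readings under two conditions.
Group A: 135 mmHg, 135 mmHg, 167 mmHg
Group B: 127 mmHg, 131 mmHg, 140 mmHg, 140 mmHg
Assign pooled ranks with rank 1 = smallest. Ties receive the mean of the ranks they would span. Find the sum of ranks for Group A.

14

Sorted (ascending): 127, 131, 135, 135, 140, 140, 167
The 2 values of 135 occupy positions 3–4 → average rank (3+4)/2 = 3.5.
The 2 values of 140 occupy positions 5–6 → average rank (5+6)/2 = 5.5.
Group A values → pooled ranks: 135→3.5, 135→3.5, 167→7
Rank sum = 3.5 + 3.5 + 7 = 14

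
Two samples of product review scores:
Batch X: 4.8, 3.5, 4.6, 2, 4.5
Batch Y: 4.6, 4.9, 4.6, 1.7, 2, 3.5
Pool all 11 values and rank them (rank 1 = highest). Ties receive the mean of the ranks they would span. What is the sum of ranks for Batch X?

Sorted (descending): 4.9, 4.8, 4.6, 4.6, 4.6, 4.5, 3.5, 3.5, 2, 2, 1.7
The 3 values of 4.6 occupy positions 3–5 → average rank 4.
The 2 values of 3.5 occupy positions 7–8 → average rank (7+8)/2 = 7.5.
The 2 values of 2 occupy positions 9–10 → average rank (9+10)/2 = 9.5.
Batch X values → pooled ranks: 4.8→2, 3.5→7.5, 4.6→4, 2→9.5, 4.5→6
Rank sum = 2 + 7.5 + 4 + 9.5 + 6 = 29

29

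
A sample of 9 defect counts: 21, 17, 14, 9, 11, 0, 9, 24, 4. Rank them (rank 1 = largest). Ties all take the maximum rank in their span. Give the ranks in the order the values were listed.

Sorted (descending): 24, 21, 17, 14, 11, 9, 9, 4, 0
The 2 values of 9 occupy positions 6–7 → each gets rank 7.

2, 3, 4, 7, 5, 9, 7, 1, 8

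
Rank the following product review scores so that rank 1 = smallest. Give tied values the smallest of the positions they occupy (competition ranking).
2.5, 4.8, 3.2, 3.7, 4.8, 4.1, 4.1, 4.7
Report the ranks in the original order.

1, 7, 2, 3, 7, 4, 4, 6

Sorted (ascending): 2.5, 3.2, 3.7, 4.1, 4.1, 4.7, 4.8, 4.8
The 2 values of 4.1 occupy positions 4–5 → each gets rank 4.
The 2 values of 4.8 occupy positions 7–8 → each gets rank 7.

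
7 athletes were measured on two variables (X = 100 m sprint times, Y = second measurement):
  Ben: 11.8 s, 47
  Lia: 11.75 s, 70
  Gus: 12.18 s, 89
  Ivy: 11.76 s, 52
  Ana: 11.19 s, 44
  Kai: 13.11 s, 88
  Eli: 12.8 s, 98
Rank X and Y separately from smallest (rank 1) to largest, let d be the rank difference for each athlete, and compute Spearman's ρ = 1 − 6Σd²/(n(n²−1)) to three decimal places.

Ranks of variable 1: 4, 2, 5, 3, 1, 7, 6
Ranks of variable 2: 2, 4, 6, 3, 1, 5, 7
d = r₁ − r₂: 2, -2, -1, 0, 0, 2, -1
d²: 4, 4, 1, 0, 0, 4, 1; Σd² = 14
ρ = 1 − 6·14/(7·48) = 1 − 84/336 = 0.750

0.750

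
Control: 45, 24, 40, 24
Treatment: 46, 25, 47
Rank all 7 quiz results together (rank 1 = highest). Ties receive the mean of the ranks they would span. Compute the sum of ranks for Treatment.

Sorted (descending): 47, 46, 45, 40, 25, 24, 24
The 2 values of 24 occupy positions 6–7 → average rank (6+7)/2 = 6.5.
Treatment values → pooled ranks: 46→2, 25→5, 47→1
Rank sum = 2 + 5 + 1 = 8

8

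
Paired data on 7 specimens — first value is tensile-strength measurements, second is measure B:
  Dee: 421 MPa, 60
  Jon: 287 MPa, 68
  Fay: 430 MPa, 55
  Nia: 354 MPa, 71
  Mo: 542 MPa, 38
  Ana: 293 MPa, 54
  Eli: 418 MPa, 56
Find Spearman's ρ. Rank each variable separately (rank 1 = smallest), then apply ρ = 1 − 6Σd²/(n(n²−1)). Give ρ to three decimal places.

Ranks of variable 1: 5, 1, 6, 3, 7, 2, 4
Ranks of variable 2: 5, 6, 3, 7, 1, 2, 4
d = r₁ − r₂: 0, -5, 3, -4, 6, 0, 0
d²: 0, 25, 9, 16, 36, 0, 0; Σd² = 86
ρ = 1 − 6·86/(7·48) = 1 − 516/336 = -0.536

-0.536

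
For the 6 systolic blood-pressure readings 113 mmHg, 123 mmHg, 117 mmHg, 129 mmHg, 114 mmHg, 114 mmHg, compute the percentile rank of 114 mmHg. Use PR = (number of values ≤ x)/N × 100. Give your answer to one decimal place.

50.0

N = 6.
Strictly below 114: 1. Equal to 114: 2.
PR = 3/6 × 100 = 50.0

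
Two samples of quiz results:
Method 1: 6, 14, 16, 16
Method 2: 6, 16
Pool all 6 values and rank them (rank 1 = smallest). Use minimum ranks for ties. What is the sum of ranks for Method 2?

5

Sorted (ascending): 6, 6, 14, 16, 16, 16
The 2 values of 6 occupy positions 1–2 → each gets rank 1.
The 3 values of 16 occupy positions 4–6 → each gets rank 4.
Method 2 values → pooled ranks: 6→1, 16→4
Rank sum = 1 + 4 = 5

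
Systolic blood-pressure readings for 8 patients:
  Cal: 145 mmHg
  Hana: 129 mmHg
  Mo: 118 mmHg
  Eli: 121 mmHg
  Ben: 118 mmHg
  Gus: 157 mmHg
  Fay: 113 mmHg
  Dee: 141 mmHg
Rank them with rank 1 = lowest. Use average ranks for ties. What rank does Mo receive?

Sorted (ascending): 113, 118, 118, 121, 129, 141, 145, 157
The 2 values of 118 occupy positions 2–3 → average rank (2+3)/2 = 2.5.
Mo has value 118 mmHg → rank 2.5.

2.5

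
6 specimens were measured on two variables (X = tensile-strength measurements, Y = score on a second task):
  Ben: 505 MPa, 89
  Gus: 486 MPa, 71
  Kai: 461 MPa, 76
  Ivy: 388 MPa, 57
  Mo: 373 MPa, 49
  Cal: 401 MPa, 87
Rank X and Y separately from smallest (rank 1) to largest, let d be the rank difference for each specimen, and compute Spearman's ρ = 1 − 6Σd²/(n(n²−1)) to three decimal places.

0.771

Ranks of variable 1: 6, 5, 4, 2, 1, 3
Ranks of variable 2: 6, 3, 4, 2, 1, 5
d = r₁ − r₂: 0, 2, 0, 0, 0, -2
d²: 0, 4, 0, 0, 0, 4; Σd² = 8
ρ = 1 − 6·8/(6·35) = 1 − 48/210 = 0.771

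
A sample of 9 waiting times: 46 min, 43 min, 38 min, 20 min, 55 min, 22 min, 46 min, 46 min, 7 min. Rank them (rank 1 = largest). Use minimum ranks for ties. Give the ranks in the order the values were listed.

2, 5, 6, 8, 1, 7, 2, 2, 9

Sorted (descending): 55, 46, 46, 46, 43, 38, 22, 20, 7
The 3 values of 46 occupy positions 2–4 → each gets rank 2.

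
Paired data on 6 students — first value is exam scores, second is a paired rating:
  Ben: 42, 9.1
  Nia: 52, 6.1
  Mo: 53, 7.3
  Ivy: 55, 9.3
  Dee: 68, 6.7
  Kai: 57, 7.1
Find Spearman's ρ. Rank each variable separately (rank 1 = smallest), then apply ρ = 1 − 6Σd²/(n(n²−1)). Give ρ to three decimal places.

Ranks of variable 1: 1, 2, 3, 4, 6, 5
Ranks of variable 2: 5, 1, 4, 6, 2, 3
d = r₁ − r₂: -4, 1, -1, -2, 4, 2
d²: 16, 1, 1, 4, 16, 4; Σd² = 42
ρ = 1 − 6·42/(6·35) = 1 − 252/210 = -0.200

-0.200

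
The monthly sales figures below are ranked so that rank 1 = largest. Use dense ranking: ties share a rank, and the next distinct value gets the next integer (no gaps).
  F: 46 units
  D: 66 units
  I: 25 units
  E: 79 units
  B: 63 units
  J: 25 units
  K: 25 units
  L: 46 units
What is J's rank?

Sorted (descending): 79, 66, 63, 46, 46, 25, 25, 25
The 2 values of 46 share dense rank 4.
The 3 values of 25 share dense rank 5.
Remaining distinct values take the next consecutive integers.
J has value 25 units → rank 5.

5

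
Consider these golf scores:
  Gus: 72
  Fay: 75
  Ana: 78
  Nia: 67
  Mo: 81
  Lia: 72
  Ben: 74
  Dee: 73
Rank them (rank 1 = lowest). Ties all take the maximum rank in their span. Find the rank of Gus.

Sorted (ascending): 67, 72, 72, 73, 74, 75, 78, 81
The 2 values of 72 occupy positions 2–3 → each gets rank 3.
Gus has value 72 → rank 3.

3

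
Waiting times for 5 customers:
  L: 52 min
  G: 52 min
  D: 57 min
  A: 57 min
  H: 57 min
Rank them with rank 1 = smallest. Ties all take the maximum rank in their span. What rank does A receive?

5

Sorted (ascending): 52, 52, 57, 57, 57
The 2 values of 52 occupy positions 1–2 → each gets rank 2.
The 3 values of 57 occupy positions 3–5 → each gets rank 5.
A has value 57 min → rank 5.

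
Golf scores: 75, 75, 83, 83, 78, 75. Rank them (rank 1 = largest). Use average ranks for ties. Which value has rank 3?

78

Sorted (descending): 83, 83, 78, 75, 75, 75
The 2 values of 83 occupy positions 1–2 → average rank (1+2)/2 = 1.5.
The 3 values of 75 occupy positions 4–6 → average rank 5.
Rank 3 → value 78.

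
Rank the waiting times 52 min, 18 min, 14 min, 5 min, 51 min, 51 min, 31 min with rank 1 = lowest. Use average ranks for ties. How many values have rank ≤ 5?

Sorted (ascending): 5, 14, 18, 31, 51, 51, 52
The 2 values of 51 occupy positions 5–6 → average rank (5+6)/2 = 5.5.
Ranks ≤ 5: {1, 2, 3, 4} → 4 values.

4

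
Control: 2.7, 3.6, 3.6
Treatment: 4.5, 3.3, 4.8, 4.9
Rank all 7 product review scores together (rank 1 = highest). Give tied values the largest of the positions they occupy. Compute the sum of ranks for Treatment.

12

Sorted (descending): 4.9, 4.8, 4.5, 3.6, 3.6, 3.3, 2.7
The 2 values of 3.6 occupy positions 4–5 → each gets rank 5.
Treatment values → pooled ranks: 4.5→3, 3.3→6, 4.8→2, 4.9→1
Rank sum = 3 + 6 + 2 + 1 = 12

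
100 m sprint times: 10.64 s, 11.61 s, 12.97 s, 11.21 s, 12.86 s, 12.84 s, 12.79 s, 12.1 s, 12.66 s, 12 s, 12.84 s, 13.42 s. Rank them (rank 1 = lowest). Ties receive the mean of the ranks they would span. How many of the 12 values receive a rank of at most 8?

Sorted (ascending): 10.64, 11.21, 11.61, 12, 12.1, 12.66, 12.79, 12.84, 12.84, 12.86, 12.97, 13.42
The 2 values of 12.84 occupy positions 8–9 → average rank (8+9)/2 = 8.5.
Ranks ≤ 8: {1, 2, 3, 4, 5, 6, 7} → 7 values.

7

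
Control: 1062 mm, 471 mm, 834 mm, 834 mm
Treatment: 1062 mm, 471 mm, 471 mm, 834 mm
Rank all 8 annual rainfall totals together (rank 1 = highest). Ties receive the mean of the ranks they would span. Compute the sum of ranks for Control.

Sorted (descending): 1062, 1062, 834, 834, 834, 471, 471, 471
The 2 values of 1062 occupy positions 1–2 → average rank (1+2)/2 = 1.5.
The 3 values of 834 occupy positions 3–5 → average rank 4.
The 3 values of 471 occupy positions 6–8 → average rank 7.
Control values → pooled ranks: 1062→1.5, 471→7, 834→4, 834→4
Rank sum = 1.5 + 7 + 4 + 4 = 16.5

16.5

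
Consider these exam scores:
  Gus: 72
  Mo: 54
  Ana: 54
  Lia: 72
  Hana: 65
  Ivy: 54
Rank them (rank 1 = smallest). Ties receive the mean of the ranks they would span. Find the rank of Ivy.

2

Sorted (ascending): 54, 54, 54, 65, 72, 72
The 3 values of 54 occupy positions 1–3 → average rank 2.
The 2 values of 72 occupy positions 5–6 → average rank (5+6)/2 = 5.5.
Ivy has value 54 → rank 2.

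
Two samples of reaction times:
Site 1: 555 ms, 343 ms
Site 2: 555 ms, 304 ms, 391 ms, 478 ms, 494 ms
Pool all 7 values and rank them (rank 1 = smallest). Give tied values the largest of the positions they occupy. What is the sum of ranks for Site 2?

20

Sorted (ascending): 304, 343, 391, 478, 494, 555, 555
The 2 values of 555 occupy positions 6–7 → each gets rank 7.
Site 2 values → pooled ranks: 555→7, 304→1, 391→3, 478→4, 494→5
Rank sum = 7 + 1 + 3 + 4 + 5 = 20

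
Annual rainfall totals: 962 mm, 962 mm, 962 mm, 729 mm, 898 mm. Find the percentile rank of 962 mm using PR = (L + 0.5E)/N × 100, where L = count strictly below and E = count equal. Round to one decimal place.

70.0

N = 5.
Strictly below 962: 2. Equal to 962: 3.
PR = (2 + 0.5·3)/5 × 100 = 70.0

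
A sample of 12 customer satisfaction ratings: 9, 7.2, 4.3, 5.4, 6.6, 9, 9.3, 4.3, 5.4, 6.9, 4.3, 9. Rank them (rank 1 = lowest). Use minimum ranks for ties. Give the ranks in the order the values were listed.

Sorted (ascending): 4.3, 4.3, 4.3, 5.4, 5.4, 6.6, 6.9, 7.2, 9, 9, 9, 9.3
The 3 values of 4.3 occupy positions 1–3 → each gets rank 1.
The 2 values of 5.4 occupy positions 4–5 → each gets rank 4.
The 3 values of 9 occupy positions 9–11 → each gets rank 9.

9, 8, 1, 4, 6, 9, 12, 1, 4, 7, 1, 9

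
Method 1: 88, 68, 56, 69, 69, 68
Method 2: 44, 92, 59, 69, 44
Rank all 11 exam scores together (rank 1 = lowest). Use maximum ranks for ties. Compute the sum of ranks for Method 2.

Sorted (ascending): 44, 44, 56, 59, 68, 68, 69, 69, 69, 88, 92
The 2 values of 44 occupy positions 1–2 → each gets rank 2.
The 2 values of 68 occupy positions 5–6 → each gets rank 6.
The 3 values of 69 occupy positions 7–9 → each gets rank 9.
Method 2 values → pooled ranks: 44→2, 92→11, 59→4, 69→9, 44→2
Rank sum = 2 + 11 + 4 + 9 + 2 = 28

28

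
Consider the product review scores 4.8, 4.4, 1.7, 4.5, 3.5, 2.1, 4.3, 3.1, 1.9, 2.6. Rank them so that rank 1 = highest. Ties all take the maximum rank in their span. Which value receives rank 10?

1.7

Sorted (descending): 4.8, 4.5, 4.4, 4.3, 3.5, 3.1, 2.6, 2.1, 1.9, 1.7
No ties — each value takes its position as its rank.
Rank 10 → value 1.7.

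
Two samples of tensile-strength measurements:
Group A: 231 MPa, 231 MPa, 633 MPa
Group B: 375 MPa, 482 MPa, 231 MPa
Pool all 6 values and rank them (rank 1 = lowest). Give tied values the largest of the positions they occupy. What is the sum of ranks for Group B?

12

Sorted (ascending): 231, 231, 231, 375, 482, 633
The 3 values of 231 occupy positions 1–3 → each gets rank 3.
Group B values → pooled ranks: 375→4, 482→5, 231→3
Rank sum = 4 + 5 + 3 = 12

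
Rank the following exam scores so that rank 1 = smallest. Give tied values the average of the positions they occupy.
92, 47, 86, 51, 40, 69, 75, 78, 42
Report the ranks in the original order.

9, 3, 8, 4, 1, 5, 6, 7, 2

Sorted (ascending): 40, 42, 47, 51, 69, 75, 78, 86, 92
No ties — each value takes its position as its rank.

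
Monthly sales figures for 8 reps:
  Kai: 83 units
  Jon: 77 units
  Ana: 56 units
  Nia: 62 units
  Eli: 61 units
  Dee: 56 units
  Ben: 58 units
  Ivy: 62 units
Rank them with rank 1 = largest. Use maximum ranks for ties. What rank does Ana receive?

8

Sorted (descending): 83, 77, 62, 62, 61, 58, 56, 56
The 2 values of 62 occupy positions 3–4 → each gets rank 4.
The 2 values of 56 occupy positions 7–8 → each gets rank 8.
Ana has value 56 units → rank 8.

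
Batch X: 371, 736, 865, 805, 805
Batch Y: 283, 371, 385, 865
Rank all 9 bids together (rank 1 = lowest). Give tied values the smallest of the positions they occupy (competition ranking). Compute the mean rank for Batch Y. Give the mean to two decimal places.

Sorted (ascending): 283, 371, 371, 385, 736, 805, 805, 865, 865
The 2 values of 371 occupy positions 2–3 → each gets rank 2.
The 2 values of 805 occupy positions 6–7 → each gets rank 6.
The 2 values of 865 occupy positions 8–9 → each gets rank 8.
Batch Y values → pooled ranks: 283→1, 371→2, 385→4, 865→8
Mean rank = (1 + 2 + 4 + 8) / 4 = 3.75

3.75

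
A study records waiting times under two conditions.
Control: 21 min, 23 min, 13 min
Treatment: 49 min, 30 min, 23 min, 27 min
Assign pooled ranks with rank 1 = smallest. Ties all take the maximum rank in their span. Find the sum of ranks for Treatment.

22

Sorted (ascending): 13, 21, 23, 23, 27, 30, 49
The 2 values of 23 occupy positions 3–4 → each gets rank 4.
Treatment values → pooled ranks: 49→7, 30→6, 23→4, 27→5
Rank sum = 7 + 6 + 4 + 5 = 22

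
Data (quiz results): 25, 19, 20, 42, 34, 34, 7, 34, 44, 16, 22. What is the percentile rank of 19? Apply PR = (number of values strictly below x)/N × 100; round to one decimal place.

N = 11.
Strictly below 19: 2. Equal to 19: 1.
PR = 2/11 × 100 = 18.2

18.2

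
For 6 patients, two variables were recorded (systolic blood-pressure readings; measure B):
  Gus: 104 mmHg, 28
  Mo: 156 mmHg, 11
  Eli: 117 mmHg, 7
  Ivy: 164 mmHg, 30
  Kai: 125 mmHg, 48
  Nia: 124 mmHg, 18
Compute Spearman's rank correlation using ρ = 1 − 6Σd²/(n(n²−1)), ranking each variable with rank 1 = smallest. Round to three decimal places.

0.314

Ranks of variable 1: 1, 5, 2, 6, 4, 3
Ranks of variable 2: 4, 2, 1, 5, 6, 3
d = r₁ − r₂: -3, 3, 1, 1, -2, 0
d²: 9, 9, 1, 1, 4, 0; Σd² = 24
ρ = 1 − 6·24/(6·35) = 1 − 144/210 = 0.314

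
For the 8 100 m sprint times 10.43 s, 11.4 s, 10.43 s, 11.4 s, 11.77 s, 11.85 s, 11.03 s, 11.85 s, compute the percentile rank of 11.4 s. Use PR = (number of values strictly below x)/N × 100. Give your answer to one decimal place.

N = 8.
Strictly below 11.4: 3. Equal to 11.4: 2.
PR = 3/8 × 100 = 37.5

37.5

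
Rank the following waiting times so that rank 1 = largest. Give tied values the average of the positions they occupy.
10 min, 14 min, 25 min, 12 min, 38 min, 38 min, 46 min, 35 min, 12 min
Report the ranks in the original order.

Sorted (descending): 46, 38, 38, 35, 25, 14, 12, 12, 10
The 2 values of 38 occupy positions 2–3 → average rank (2+3)/2 = 2.5.
The 2 values of 12 occupy positions 7–8 → average rank (7+8)/2 = 7.5.

9, 6, 5, 7.5, 2.5, 2.5, 1, 4, 7.5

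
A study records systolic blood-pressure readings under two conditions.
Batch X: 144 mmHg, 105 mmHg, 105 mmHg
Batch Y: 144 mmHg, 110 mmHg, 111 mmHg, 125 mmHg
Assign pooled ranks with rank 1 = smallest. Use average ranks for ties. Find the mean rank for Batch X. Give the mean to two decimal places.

3.17

Sorted (ascending): 105, 105, 110, 111, 125, 144, 144
The 2 values of 105 occupy positions 1–2 → average rank (1+2)/2 = 1.5.
The 2 values of 144 occupy positions 6–7 → average rank (6+7)/2 = 6.5.
Batch X values → pooled ranks: 144→6.5, 105→1.5, 105→1.5
Mean rank = (6.5 + 1.5 + 1.5) / 3 = 3.17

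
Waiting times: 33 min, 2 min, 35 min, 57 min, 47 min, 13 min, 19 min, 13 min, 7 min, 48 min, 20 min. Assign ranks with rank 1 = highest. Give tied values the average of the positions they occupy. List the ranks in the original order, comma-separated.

5, 11, 4, 1, 3, 8.5, 7, 8.5, 10, 2, 6

Sorted (descending): 57, 48, 47, 35, 33, 20, 19, 13, 13, 7, 2
The 2 values of 13 occupy positions 8–9 → average rank (8+9)/2 = 8.5.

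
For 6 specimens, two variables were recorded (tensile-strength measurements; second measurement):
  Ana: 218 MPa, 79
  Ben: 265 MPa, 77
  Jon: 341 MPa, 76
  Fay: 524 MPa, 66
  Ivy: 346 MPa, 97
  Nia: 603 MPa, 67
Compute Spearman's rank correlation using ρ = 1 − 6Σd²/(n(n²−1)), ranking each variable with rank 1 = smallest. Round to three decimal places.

-0.600

Ranks of variable 1: 1, 2, 3, 5, 4, 6
Ranks of variable 2: 5, 4, 3, 1, 6, 2
d = r₁ − r₂: -4, -2, 0, 4, -2, 4
d²: 16, 4, 0, 16, 4, 16; Σd² = 56
ρ = 1 − 6·56/(6·35) = 1 − 336/210 = -0.600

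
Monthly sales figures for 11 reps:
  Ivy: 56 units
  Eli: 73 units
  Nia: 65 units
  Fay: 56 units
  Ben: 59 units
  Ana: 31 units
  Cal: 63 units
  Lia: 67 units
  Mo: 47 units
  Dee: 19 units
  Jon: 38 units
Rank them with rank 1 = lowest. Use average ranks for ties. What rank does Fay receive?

Sorted (ascending): 19, 31, 38, 47, 56, 56, 59, 63, 65, 67, 73
The 2 values of 56 occupy positions 5–6 → average rank (5+6)/2 = 5.5.
Fay has value 56 units → rank 5.5.

5.5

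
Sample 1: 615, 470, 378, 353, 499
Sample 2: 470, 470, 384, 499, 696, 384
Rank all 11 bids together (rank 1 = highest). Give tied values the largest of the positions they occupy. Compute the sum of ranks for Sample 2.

Sorted (descending): 696, 615, 499, 499, 470, 470, 470, 384, 384, 378, 353
The 2 values of 499 occupy positions 3–4 → each gets rank 4.
The 3 values of 470 occupy positions 5–7 → each gets rank 7.
The 2 values of 384 occupy positions 8–9 → each gets rank 9.
Sample 2 values → pooled ranks: 470→7, 470→7, 384→9, 499→4, 696→1, 384→9
Rank sum = 7 + 7 + 9 + 4 + 1 + 9 = 37

37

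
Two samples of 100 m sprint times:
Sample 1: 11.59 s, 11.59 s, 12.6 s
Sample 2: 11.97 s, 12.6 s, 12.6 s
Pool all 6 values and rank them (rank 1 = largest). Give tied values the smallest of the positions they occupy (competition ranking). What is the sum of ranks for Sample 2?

Sorted (descending): 12.6, 12.6, 12.6, 11.97, 11.59, 11.59
The 3 values of 12.6 occupy positions 1–3 → each gets rank 1.
The 2 values of 11.59 occupy positions 5–6 → each gets rank 5.
Sample 2 values → pooled ranks: 11.97→4, 12.6→1, 12.6→1
Rank sum = 4 + 1 + 1 = 6

6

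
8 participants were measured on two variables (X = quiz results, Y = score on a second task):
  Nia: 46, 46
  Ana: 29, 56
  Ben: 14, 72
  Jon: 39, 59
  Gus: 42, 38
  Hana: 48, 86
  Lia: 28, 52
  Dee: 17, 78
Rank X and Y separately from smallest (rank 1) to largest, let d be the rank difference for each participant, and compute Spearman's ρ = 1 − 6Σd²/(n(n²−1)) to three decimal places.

Ranks of variable 1: 7, 4, 1, 5, 6, 8, 3, 2
Ranks of variable 2: 2, 4, 6, 5, 1, 8, 3, 7
d = r₁ − r₂: 5, 0, -5, 0, 5, 0, 0, -5
d²: 25, 0, 25, 0, 25, 0, 0, 25; Σd² = 100
ρ = 1 − 6·100/(8·63) = 1 − 600/504 = -0.190

-0.190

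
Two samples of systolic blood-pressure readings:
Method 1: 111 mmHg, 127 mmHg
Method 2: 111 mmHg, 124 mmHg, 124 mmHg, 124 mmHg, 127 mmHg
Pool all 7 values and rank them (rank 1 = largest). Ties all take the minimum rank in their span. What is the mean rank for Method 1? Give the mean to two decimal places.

3.50

Sorted (descending): 127, 127, 124, 124, 124, 111, 111
The 2 values of 127 occupy positions 1–2 → each gets rank 1.
The 3 values of 124 occupy positions 3–5 → each gets rank 3.
The 2 values of 111 occupy positions 6–7 → each gets rank 6.
Method 1 values → pooled ranks: 111→6, 127→1
Mean rank = (6 + 1) / 2 = 3.50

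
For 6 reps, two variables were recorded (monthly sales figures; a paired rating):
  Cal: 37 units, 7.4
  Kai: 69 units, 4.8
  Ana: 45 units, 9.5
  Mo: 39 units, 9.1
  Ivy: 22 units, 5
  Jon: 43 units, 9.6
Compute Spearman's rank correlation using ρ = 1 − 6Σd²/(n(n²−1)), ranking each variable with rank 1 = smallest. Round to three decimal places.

Ranks of variable 1: 2, 6, 5, 3, 1, 4
Ranks of variable 2: 3, 1, 5, 4, 2, 6
d = r₁ − r₂: -1, 5, 0, -1, -1, -2
d²: 1, 25, 0, 1, 1, 4; Σd² = 32
ρ = 1 − 6·32/(6·35) = 1 − 192/210 = 0.086

0.086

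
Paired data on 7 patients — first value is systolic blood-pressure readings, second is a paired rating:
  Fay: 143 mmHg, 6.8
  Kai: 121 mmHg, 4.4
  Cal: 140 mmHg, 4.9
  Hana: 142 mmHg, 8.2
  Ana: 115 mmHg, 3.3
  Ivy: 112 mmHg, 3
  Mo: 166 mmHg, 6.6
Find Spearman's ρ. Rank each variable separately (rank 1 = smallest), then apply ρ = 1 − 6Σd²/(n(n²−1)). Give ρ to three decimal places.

Ranks of variable 1: 6, 3, 4, 5, 2, 1, 7
Ranks of variable 2: 6, 3, 4, 7, 2, 1, 5
d = r₁ − r₂: 0, 0, 0, -2, 0, 0, 2
d²: 0, 0, 0, 4, 0, 0, 4; Σd² = 8
ρ = 1 − 6·8/(7·48) = 1 − 48/336 = 0.857

0.857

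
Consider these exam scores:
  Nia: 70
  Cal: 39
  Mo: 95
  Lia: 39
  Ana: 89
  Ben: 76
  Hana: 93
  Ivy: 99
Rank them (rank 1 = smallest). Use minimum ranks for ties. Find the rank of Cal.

Sorted (ascending): 39, 39, 70, 76, 89, 93, 95, 99
The 2 values of 39 occupy positions 1–2 → each gets rank 1.
Cal has value 39 → rank 1.

1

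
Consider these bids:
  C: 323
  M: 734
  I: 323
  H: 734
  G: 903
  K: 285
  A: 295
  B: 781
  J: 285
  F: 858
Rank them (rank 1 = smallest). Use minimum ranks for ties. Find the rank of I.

4

Sorted (ascending): 285, 285, 295, 323, 323, 734, 734, 781, 858, 903
The 2 values of 285 occupy positions 1–2 → each gets rank 1.
The 2 values of 323 occupy positions 4–5 → each gets rank 4.
The 2 values of 734 occupy positions 6–7 → each gets rank 6.
I has value 323 → rank 4.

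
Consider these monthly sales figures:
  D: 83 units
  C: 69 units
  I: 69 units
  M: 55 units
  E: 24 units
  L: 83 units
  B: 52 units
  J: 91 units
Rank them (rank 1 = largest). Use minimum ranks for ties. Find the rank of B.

7

Sorted (descending): 91, 83, 83, 69, 69, 55, 52, 24
The 2 values of 83 occupy positions 2–3 → each gets rank 2.
The 2 values of 69 occupy positions 4–5 → each gets rank 4.
B has value 52 units → rank 7.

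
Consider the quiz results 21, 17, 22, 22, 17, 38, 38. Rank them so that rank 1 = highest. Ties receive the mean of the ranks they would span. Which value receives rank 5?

Sorted (descending): 38, 38, 22, 22, 21, 17, 17
The 2 values of 38 occupy positions 1–2 → average rank (1+2)/2 = 1.5.
The 2 values of 22 occupy positions 3–4 → average rank (3+4)/2 = 3.5.
The 2 values of 17 occupy positions 6–7 → average rank (6+7)/2 = 6.5.
Rank 5 → value 21.

21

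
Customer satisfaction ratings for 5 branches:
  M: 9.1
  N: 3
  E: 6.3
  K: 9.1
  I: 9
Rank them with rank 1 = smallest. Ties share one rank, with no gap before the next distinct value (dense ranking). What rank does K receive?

Sorted (ascending): 3, 6.3, 9, 9.1, 9.1
The 2 values of 9.1 share dense rank 4.
Remaining distinct values take the next consecutive integers.
K has value 9.1 → rank 4.

4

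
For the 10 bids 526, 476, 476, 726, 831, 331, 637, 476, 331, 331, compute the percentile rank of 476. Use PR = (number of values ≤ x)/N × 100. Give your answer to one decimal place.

N = 10.
Strictly below 476: 3. Equal to 476: 3.
PR = 6/10 × 100 = 60.0

60.0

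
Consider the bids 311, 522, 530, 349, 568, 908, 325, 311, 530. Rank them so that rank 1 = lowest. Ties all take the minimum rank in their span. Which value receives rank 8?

568

Sorted (ascending): 311, 311, 325, 349, 522, 530, 530, 568, 908
The 2 values of 311 occupy positions 1–2 → each gets rank 1.
The 2 values of 530 occupy positions 6–7 → each gets rank 6.
Rank 8 → value 568.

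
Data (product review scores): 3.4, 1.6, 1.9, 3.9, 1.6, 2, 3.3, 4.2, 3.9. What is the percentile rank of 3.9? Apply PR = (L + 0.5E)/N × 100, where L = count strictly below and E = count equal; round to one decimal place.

N = 9.
Strictly below 3.9: 6. Equal to 3.9: 2.
PR = (6 + 0.5·2)/9 × 100 = 77.8

77.8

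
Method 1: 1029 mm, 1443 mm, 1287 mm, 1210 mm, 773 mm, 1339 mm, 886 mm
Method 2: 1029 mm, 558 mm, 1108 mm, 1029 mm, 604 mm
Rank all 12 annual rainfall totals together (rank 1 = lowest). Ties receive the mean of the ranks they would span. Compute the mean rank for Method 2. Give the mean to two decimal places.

Sorted (ascending): 558, 604, 773, 886, 1029, 1029, 1029, 1108, 1210, 1287, 1339, 1443
The 3 values of 1029 occupy positions 5–7 → average rank 6.
Method 2 values → pooled ranks: 1029→6, 558→1, 1108→8, 1029→6, 604→2
Mean rank = (6 + 1 + 8 + 6 + 2) / 5 = 4.60

4.60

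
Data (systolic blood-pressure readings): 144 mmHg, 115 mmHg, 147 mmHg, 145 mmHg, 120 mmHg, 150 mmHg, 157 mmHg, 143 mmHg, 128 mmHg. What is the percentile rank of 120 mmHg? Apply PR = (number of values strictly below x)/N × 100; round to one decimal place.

N = 9.
Strictly below 120: 1. Equal to 120: 1.
PR = 1/9 × 100 = 11.1

11.1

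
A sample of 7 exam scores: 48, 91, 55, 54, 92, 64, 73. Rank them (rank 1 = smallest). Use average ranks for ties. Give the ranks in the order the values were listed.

1, 6, 3, 2, 7, 4, 5

Sorted (ascending): 48, 54, 55, 64, 73, 91, 92
No ties — each value takes its position as its rank.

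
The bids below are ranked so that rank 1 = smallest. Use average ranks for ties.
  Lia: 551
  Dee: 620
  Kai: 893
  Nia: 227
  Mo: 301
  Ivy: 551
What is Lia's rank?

Sorted (ascending): 227, 301, 551, 551, 620, 893
The 2 values of 551 occupy positions 3–4 → average rank (3+4)/2 = 3.5.
Lia has value 551 → rank 3.5.

3.5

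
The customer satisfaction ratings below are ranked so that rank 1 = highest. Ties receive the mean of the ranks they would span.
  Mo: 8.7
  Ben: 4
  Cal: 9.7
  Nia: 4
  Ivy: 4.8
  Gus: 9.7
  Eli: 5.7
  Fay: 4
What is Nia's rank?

Sorted (descending): 9.7, 9.7, 8.7, 5.7, 4.8, 4, 4, 4
The 2 values of 9.7 occupy positions 1–2 → average rank (1+2)/2 = 1.5.
The 3 values of 4 occupy positions 6–8 → average rank 7.
Nia has value 4 → rank 7.

7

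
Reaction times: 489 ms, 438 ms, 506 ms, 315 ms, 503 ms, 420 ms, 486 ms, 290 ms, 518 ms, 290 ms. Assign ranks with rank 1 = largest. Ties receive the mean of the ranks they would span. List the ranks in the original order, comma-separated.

Sorted (descending): 518, 506, 503, 489, 486, 438, 420, 315, 290, 290
The 2 values of 290 occupy positions 9–10 → average rank (9+10)/2 = 9.5.

4, 6, 2, 8, 3, 7, 5, 9.5, 1, 9.5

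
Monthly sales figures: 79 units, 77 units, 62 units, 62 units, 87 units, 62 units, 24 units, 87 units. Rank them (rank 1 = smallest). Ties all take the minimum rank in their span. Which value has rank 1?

24

Sorted (ascending): 24, 62, 62, 62, 77, 79, 87, 87
The 3 values of 62 occupy positions 2–4 → each gets rank 2.
The 2 values of 87 occupy positions 7–8 → each gets rank 7.
Rank 1 → value 24.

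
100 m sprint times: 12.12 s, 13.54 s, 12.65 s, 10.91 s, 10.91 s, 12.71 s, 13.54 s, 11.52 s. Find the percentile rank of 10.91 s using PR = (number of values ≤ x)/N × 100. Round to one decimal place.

N = 8.
Strictly below 10.91: 0. Equal to 10.91: 2.
PR = 2/8 × 100 = 25.0

25.0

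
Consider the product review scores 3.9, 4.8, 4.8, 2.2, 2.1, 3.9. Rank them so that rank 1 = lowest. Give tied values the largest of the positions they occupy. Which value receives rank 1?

2.1

Sorted (ascending): 2.1, 2.2, 3.9, 3.9, 4.8, 4.8
The 2 values of 3.9 occupy positions 3–4 → each gets rank 4.
The 2 values of 4.8 occupy positions 5–6 → each gets rank 6.
Rank 1 → value 2.1.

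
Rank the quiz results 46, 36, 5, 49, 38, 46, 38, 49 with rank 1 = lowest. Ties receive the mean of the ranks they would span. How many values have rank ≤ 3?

2

Sorted (ascending): 5, 36, 38, 38, 46, 46, 49, 49
The 2 values of 38 occupy positions 3–4 → average rank (3+4)/2 = 3.5.
The 2 values of 46 occupy positions 5–6 → average rank (5+6)/2 = 5.5.
The 2 values of 49 occupy positions 7–8 → average rank (7+8)/2 = 7.5.
Ranks ≤ 3: {1, 2} → 2 values.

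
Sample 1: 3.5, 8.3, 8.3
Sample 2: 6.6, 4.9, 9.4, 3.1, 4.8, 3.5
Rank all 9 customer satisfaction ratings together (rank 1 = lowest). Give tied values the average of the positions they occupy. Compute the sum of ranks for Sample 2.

Sorted (ascending): 3.1, 3.5, 3.5, 4.8, 4.9, 6.6, 8.3, 8.3, 9.4
The 2 values of 3.5 occupy positions 2–3 → average rank (2+3)/2 = 2.5.
The 2 values of 8.3 occupy positions 7–8 → average rank (7+8)/2 = 7.5.
Sample 2 values → pooled ranks: 6.6→6, 4.9→5, 9.4→9, 3.1→1, 4.8→4, 3.5→2.5
Rank sum = 6 + 5 + 9 + 1 + 4 + 2.5 = 27.5

27.5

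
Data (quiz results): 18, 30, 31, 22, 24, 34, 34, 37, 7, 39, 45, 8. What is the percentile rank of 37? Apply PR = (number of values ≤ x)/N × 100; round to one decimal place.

N = 12.
Strictly below 37: 9. Equal to 37: 1.
PR = 10/12 × 100 = 83.3

83.3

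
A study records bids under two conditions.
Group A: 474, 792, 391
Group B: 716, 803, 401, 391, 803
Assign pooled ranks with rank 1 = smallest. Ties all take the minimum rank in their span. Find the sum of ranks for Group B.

23

Sorted (ascending): 391, 391, 401, 474, 716, 792, 803, 803
The 2 values of 391 occupy positions 1–2 → each gets rank 1.
The 2 values of 803 occupy positions 7–8 → each gets rank 7.
Group B values → pooled ranks: 716→5, 803→7, 401→3, 391→1, 803→7
Rank sum = 5 + 7 + 3 + 1 + 7 = 23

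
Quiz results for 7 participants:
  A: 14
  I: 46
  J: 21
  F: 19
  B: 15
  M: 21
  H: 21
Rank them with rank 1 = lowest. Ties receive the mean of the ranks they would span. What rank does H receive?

Sorted (ascending): 14, 15, 19, 21, 21, 21, 46
The 3 values of 21 occupy positions 4–6 → average rank 5.
H has value 21 → rank 5.

5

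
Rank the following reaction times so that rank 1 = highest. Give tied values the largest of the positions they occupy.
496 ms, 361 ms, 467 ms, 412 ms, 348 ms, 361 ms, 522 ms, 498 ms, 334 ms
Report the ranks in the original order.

Sorted (descending): 522, 498, 496, 467, 412, 361, 361, 348, 334
The 2 values of 361 occupy positions 6–7 → each gets rank 7.

3, 7, 4, 5, 8, 7, 1, 2, 9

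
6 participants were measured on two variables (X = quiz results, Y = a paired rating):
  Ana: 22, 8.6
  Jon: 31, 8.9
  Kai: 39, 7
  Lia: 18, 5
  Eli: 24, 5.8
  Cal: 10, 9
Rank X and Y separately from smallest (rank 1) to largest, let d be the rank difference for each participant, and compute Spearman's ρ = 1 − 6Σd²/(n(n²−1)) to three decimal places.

-0.143

Ranks of variable 1: 3, 5, 6, 2, 4, 1
Ranks of variable 2: 4, 5, 3, 1, 2, 6
d = r₁ − r₂: -1, 0, 3, 1, 2, -5
d²: 1, 0, 9, 1, 4, 25; Σd² = 40
ρ = 1 − 6·40/(6·35) = 1 − 240/210 = -0.143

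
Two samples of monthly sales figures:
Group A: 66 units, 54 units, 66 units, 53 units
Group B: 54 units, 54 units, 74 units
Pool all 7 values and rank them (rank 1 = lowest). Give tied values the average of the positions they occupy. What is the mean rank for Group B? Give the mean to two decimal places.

Sorted (ascending): 53, 54, 54, 54, 66, 66, 74
The 3 values of 54 occupy positions 2–4 → average rank 3.
The 2 values of 66 occupy positions 5–6 → average rank (5+6)/2 = 5.5.
Group B values → pooled ranks: 54→3, 54→3, 74→7
Mean rank = (3 + 3 + 7) / 3 = 4.33

4.33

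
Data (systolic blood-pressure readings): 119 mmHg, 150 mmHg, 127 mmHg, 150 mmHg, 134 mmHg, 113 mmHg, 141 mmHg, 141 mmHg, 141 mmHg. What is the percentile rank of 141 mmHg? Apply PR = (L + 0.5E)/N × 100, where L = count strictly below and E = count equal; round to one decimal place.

N = 9.
Strictly below 141: 4. Equal to 141: 3.
PR = (4 + 0.5·3)/9 × 100 = 61.1

61.1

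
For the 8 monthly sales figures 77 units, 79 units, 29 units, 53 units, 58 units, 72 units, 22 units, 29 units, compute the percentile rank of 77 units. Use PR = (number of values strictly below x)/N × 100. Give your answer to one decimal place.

75.0

N = 8.
Strictly below 77: 6. Equal to 77: 1.
PR = 6/8 × 100 = 75.0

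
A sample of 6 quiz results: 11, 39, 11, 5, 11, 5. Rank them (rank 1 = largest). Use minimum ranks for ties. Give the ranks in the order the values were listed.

2, 1, 2, 5, 2, 5

Sorted (descending): 39, 11, 11, 11, 5, 5
The 3 values of 11 occupy positions 2–4 → each gets rank 2.
The 2 values of 5 occupy positions 5–6 → each gets rank 5.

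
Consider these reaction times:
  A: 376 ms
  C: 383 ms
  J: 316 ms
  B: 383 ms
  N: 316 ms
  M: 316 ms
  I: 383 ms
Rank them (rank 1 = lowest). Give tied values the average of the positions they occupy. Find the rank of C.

Sorted (ascending): 316, 316, 316, 376, 383, 383, 383
The 3 values of 316 occupy positions 1–3 → average rank 2.
The 3 values of 383 occupy positions 5–7 → average rank 6.
C has value 383 ms → rank 6.

6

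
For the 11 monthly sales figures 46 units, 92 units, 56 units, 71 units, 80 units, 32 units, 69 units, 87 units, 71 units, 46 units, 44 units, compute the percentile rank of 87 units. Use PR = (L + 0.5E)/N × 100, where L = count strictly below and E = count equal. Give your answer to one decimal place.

N = 11.
Strictly below 87: 9. Equal to 87: 1.
PR = (9 + 0.5·1)/11 × 100 = 86.4

86.4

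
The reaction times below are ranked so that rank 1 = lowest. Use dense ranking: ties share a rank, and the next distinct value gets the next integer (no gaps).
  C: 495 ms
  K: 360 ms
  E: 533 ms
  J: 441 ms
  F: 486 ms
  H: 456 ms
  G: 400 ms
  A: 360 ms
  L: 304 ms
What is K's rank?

2

Sorted (ascending): 304, 360, 360, 400, 441, 456, 486, 495, 533
The 2 values of 360 share dense rank 2.
Remaining distinct values take the next consecutive integers.
K has value 360 ms → rank 2.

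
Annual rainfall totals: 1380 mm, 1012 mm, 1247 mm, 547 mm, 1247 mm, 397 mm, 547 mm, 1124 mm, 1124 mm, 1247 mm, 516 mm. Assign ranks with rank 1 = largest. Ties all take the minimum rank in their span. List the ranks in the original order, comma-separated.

1, 7, 2, 8, 2, 11, 8, 5, 5, 2, 10

Sorted (descending): 1380, 1247, 1247, 1247, 1124, 1124, 1012, 547, 547, 516, 397
The 3 values of 1247 occupy positions 2–4 → each gets rank 2.
The 2 values of 1124 occupy positions 5–6 → each gets rank 5.
The 2 values of 547 occupy positions 8–9 → each gets rank 8.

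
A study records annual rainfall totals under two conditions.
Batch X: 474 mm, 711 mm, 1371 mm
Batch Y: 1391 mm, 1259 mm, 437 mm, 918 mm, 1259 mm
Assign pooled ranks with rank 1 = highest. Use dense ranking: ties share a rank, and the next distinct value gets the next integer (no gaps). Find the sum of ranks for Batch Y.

Sorted (descending): 1391, 1371, 1259, 1259, 918, 711, 474, 437
The 2 values of 1259 share dense rank 3.
Remaining distinct values take the next consecutive integers.
Batch Y values → pooled ranks: 1391→1, 1259→3, 437→7, 918→4, 1259→3
Rank sum = 1 + 3 + 7 + 4 + 3 = 18

18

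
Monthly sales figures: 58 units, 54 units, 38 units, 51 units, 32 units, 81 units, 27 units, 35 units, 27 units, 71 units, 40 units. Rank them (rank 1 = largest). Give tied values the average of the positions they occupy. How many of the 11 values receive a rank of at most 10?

9

Sorted (descending): 81, 71, 58, 54, 51, 40, 38, 35, 32, 27, 27
The 2 values of 27 occupy positions 10–11 → average rank (10+11)/2 = 10.5.
Ranks ≤ 10: {1, 2, 3, 4, 5, 6, 7, 8, 9} → 9 values.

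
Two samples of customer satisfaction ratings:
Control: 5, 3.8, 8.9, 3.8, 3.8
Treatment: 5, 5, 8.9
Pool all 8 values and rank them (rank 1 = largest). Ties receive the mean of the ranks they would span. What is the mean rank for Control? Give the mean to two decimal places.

Sorted (descending): 8.9, 8.9, 5, 5, 5, 3.8, 3.8, 3.8
The 2 values of 8.9 occupy positions 1–2 → average rank (1+2)/2 = 1.5.
The 3 values of 5 occupy positions 3–5 → average rank 4.
The 3 values of 3.8 occupy positions 6–8 → average rank 7.
Control values → pooled ranks: 5→4, 3.8→7, 8.9→1.5, 3.8→7, 3.8→7
Mean rank = (4 + 7 + 1.5 + 7 + 7) / 5 = 5.30

5.30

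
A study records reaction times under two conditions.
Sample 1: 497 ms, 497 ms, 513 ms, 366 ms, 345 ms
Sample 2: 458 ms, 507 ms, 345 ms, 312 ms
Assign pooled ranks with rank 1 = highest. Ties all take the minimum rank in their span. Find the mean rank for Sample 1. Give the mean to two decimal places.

Sorted (descending): 513, 507, 497, 497, 458, 366, 345, 345, 312
The 2 values of 497 occupy positions 3–4 → each gets rank 3.
The 2 values of 345 occupy positions 7–8 → each gets rank 7.
Sample 1 values → pooled ranks: 497→3, 497→3, 513→1, 366→6, 345→7
Mean rank = (3 + 3 + 1 + 6 + 7) / 5 = 4.00

4.00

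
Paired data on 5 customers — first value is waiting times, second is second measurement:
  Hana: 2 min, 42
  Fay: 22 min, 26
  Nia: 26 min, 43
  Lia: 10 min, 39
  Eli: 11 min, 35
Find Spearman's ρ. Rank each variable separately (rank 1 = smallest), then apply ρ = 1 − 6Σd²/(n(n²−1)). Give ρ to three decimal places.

0.000

Ranks of variable 1: 1, 4, 5, 2, 3
Ranks of variable 2: 4, 1, 5, 3, 2
d = r₁ − r₂: -3, 3, 0, -1, 1
d²: 9, 9, 0, 1, 1; Σd² = 20
ρ = 1 − 6·20/(5·24) = 1 − 120/120 = 0.000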